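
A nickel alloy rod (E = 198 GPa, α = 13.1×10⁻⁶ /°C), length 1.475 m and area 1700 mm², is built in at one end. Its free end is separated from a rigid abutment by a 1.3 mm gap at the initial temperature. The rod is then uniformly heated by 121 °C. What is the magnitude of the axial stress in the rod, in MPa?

If the wall were absent the rod would grow by αΔT L = 13.1×10⁻⁶ × 121 × 1475 = 2.338 mm.
After closing the 1.3 mm clearance, 2.338 − 1.3 = 1.038 mm of expansion remains to be suppressed by the wall.
Compatibility: PL/(AE) = 1.038 mm, so σ = P/A = E × (1.038/1475) = 139.3 MPa.

σ ≈ 139 MPa (compressive)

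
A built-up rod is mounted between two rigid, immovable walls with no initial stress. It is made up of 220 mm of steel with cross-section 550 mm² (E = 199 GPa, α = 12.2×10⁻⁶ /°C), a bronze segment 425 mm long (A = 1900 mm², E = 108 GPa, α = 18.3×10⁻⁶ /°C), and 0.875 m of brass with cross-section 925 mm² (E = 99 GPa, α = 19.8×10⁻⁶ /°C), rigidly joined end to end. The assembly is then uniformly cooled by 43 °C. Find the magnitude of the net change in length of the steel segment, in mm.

|ΔL| ≈ 0.0607 mm

If the supports were absent, the total length change would be Σ αᵢΔT Lᵢ = 12.2×10⁻⁶×43×220 + 18.3×10⁻⁶×43×425 + 19.8×10⁻⁶×43×875 = 1.195 mm.
Since the ends are fixed, an axial force P builds up, equal in every segment, with P · Σ Lᵢ/(AᵢEᵢ) = δ_free.
The series flexibility is Σ Lᵢ/(AᵢEᵢ) = 220/(550×199×10³) + 425/(1900×108×10³) + 875/(925×99×10³) = 1.364×10⁻⁵ mm/N.
Hence P = δ_free / Σ(L/AE) = 1.195/1.364×10⁻⁵ = 87.62 kN (tensile).
For the steel segment, free thermal change = 12.2×10⁻⁶×43×220 = 0.1154 mm and elastic change from P = 87620×220/(550×199×10³) = 0.1761 mm; these oppose, so the net change is 0.0607 mm (segment lengthens).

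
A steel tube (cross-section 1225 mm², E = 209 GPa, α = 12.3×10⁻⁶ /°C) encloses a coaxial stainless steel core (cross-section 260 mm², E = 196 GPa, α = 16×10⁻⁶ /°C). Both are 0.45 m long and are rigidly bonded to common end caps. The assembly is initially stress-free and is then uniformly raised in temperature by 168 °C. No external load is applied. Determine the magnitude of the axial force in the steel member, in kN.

Equilibrium of a rigid end plate with no external load gives equal and opposite internal forces ±P in the two members. Since α_{stainless steel} > α_{steel}, heating drives the stainless steel into compression and the steel into tension.
Equating the net (thermal + elastic) strains gives |α₁ − α₂|·ΔT = P·[1/(A₁E₁) + 1/(A₂E₂)].
|α₁ − α₂|·ΔT = 3.7×10⁻⁶ × 168 = 0.0006216.
1/(A₁E₁) + 1/(A₂E₂) = 1/(1225×209×10³) + 1/(260×196×10³) = 2.353×10⁻⁸ N⁻¹.
P = 0.0006216 / 2.353×10⁻⁸ = 26420 N = 26.42 kN.

P ≈ 26.4 kN (tensile in the steel)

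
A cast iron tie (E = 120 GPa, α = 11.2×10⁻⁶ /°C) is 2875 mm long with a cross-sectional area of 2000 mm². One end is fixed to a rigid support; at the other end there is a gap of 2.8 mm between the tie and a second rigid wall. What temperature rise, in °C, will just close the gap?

ΔT ≈ 87 °C

Contact occurs when the free expansion equals the gap: αΔT L = 2.8 mm.
So ΔT = g/(αL) = 2.8/(11.2×10⁻⁶ × 2875) = 86.96 °C.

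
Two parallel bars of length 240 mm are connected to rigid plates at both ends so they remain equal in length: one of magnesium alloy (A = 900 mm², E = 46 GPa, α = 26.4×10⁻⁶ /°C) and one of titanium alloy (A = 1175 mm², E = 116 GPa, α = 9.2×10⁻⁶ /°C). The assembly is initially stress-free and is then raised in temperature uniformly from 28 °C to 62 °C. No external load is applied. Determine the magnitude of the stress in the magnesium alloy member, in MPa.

σ ≈ 20.6 MPa (compressive)

Equilibrium of a rigid end plate with no external load gives equal and opposite internal forces ±P in the two members. Since α_{magnesium alloy} > α_{titanium alloy}, heating drives the magnesium alloy into compression and the titanium alloy into tension.
Compatibility of the two members (thermal + elastic change equal): (α₁ − α₂)ΔT = P·[1/(A₁E₁) + 1/(A₂E₂)].
|α₁ − α₂|·ΔT = 17.2×10⁻⁶ × 34 = 0.0005848.
1/(A₁E₁) + 1/(A₂E₂) = 1/(900×46×10³) + 1/(1175×116×10³) = 3.149×10⁻⁸ N⁻¹.
So P = 0.0005848 / 3.149×10⁻⁸ = 18.57 kN.
σ_{magnesium alloy} = P/A₁ = 18570/900 = 20.63 MPa, compressive.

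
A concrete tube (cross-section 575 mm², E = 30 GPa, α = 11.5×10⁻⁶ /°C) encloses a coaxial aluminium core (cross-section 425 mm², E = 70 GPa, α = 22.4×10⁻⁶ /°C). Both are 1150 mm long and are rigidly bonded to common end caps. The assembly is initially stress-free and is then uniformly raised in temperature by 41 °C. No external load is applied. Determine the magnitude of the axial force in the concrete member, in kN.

Both members must finish at the same length. With the larger α, the aluminium tends to over-expand; the plates restrain it, putting the aluminium in compression and the concrete in tension. With no external load the two internal forces are equal and opposite, magnitude P.
Equating the net (thermal + elastic) strains gives |α₁ − α₂|·ΔT = P·[1/(A₁E₁) + 1/(A₂E₂)].
|α₁ − α₂|·ΔT = 10.9×10⁻⁶ × 41 = 0.0004469.
1/(A₁E₁) + 1/(A₂E₂) = 1/(575×30×10³) + 1/(425×70×10³) = 9.158×10⁻⁸ N⁻¹.
So P = 0.0004469 / 9.158×10⁻⁸ = 4.88 kN.

P ≈ 4.88 kN (tensile in the concrete)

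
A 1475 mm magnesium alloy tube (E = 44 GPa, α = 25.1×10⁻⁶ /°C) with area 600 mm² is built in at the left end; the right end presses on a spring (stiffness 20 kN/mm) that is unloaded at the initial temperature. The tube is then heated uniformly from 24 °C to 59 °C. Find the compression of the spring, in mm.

The unrestrained thermal change is αΔT L = 25.1×10⁻⁶ × 35 × 1475 = 1.296 mm.
With a force P in the spring, the elastic change of the tube is PL/(AE) and that of the spring is P/k; compatibility requires their sum to equal δ_free.
P [ L/(AE) + 1/k ] = δ_free → P [ 1475/(600×44×10³) + 1/(20×10³) ] = 1.296.
P = 1.296 / 0.0001059 = 12240 N.
Spring compression = P/k = 12240/(20×10³) = 0.612 mm.

δ ≈ 0.612 mm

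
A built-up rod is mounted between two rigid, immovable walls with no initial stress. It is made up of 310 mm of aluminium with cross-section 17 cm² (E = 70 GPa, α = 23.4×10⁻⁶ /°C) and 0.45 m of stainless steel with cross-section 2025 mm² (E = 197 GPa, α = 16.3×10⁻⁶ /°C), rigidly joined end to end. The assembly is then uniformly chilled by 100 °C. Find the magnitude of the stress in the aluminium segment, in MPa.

If the supports were absent, the total length change would be Σ αᵢΔT Lᵢ = 23.4×10⁻⁶×100×310 + 16.3×10⁻⁶×100×450 = 1.459 mm.
The rigid supports impose zero overall length change; the single axial force P common to all segments must satisfy P Σ Lᵢ/(AᵢEᵢ) = δ_free.
The series flexibility is Σ Lᵢ/(AᵢEᵢ) = 310/(1700×70×10³) + 450/(2025×197×10³) = 3.733×10⁻⁶ mm/N.
P = 1.459 / 3.733×10⁻⁶ = 390800 N = 390.8 kN, tensile.
σ_{aluminium} = P / A = 390800 / 1700 = 229.9 MPa.

σ ≈ 230 MPa (tensile)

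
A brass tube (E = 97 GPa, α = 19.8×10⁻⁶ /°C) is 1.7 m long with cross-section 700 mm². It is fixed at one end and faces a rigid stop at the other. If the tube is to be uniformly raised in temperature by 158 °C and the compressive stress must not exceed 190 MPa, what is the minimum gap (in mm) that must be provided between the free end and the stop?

g ≈ 1.99 mm

Free expansion if unrestrained: δ_free = αΔT L = 19.8×10⁻⁶ × 158 × 1700 = 5.318 mm.
A stress of 190 MPa corresponds to the wall pushing the tube back by σL/E = 190×1700/(97×10³) = 3.33 mm.
The gap must absorb the remainder: g_min = 5.318 − 3.33 = 1.988 mm.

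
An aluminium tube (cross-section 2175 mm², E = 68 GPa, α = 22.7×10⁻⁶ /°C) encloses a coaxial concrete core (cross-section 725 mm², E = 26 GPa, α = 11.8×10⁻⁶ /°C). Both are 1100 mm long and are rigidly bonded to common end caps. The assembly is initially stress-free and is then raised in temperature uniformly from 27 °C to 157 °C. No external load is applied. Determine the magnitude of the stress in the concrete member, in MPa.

σ ≈ 32.7 MPa (tensile)

The aluminium has the larger α, so on heating it would change length more than the concrete if both were free. The rigid plates force a common final length, so the aluminium is put into compression and the concrete into tension, with equal and opposite forces P (no external load).
Setting the final lengths equal and cancelling L: (α₁ − α₂)ΔT = P/(A₁E₁) + P/(A₂E₂).
|α₁ − α₂|·ΔT = 10.9×10⁻⁶ × 130 = 0.001417.
1/(A₁E₁) + 1/(A₂E₂) = 1/(2175×68×10³) + 1/(725×26×10³) = 5.981×10⁻⁸ N⁻¹.
So P = 0.001417 / 5.981×10⁻⁸ = 23.69 kN.
σ_{concrete} = P/A₂ = 23690/725 = 32.68 MPa, tensile.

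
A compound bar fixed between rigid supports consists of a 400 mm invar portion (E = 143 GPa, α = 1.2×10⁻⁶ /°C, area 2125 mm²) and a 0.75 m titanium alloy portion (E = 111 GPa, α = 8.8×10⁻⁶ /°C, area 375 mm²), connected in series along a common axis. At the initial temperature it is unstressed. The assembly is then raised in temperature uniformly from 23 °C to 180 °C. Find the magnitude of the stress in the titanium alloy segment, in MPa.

σ ≈ 153 MPa (compressive)

If the supports were absent, the total length change would be Σ αᵢΔT Lᵢ = 1.2×10⁻⁶×157×400 + 8.8×10⁻⁶×157×750 = 1.112 mm.
Since the ends are fixed, an axial force P builds up, equal in every segment, with P · Σ Lᵢ/(AᵢEᵢ) = δ_free.
The series flexibility is Σ Lᵢ/(AᵢEᵢ) = 400/(2125×143×10³) + 750/(375×111×10³) = 1.933×10⁻⁵ mm/N.
P = 1.112 / 1.933×10⁻⁵ = 57490 N = 57.49 kN, compressive.
σ_{titanium alloy} = P / A = 57490 / 375 = 153.3 MPa.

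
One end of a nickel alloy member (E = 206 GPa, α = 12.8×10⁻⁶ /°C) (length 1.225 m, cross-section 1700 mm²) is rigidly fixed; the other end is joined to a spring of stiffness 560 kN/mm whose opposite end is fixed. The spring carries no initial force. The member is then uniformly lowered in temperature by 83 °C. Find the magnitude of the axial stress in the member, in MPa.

The unrestrained thermal change is αΔT L = 12.8×10⁻⁶ × 83 × 1225 = 1.301 mm.
With a force P in the spring, the elastic change of the member is PL/(AE) and that of the spring is P/k; compatibility requires their sum to equal δ_free.
So P = δ_free / [L/(AE) + 1/k] = 1.301 / [ 1225/(1700×206×10³) + 1/(560×10³) ].
P = 1.301 / 5.284×10⁻⁶ = 246300 N.
σ = P/A = 246300/1700 = 144.9 MPa.

σ ≈ 145 MPa (tensile)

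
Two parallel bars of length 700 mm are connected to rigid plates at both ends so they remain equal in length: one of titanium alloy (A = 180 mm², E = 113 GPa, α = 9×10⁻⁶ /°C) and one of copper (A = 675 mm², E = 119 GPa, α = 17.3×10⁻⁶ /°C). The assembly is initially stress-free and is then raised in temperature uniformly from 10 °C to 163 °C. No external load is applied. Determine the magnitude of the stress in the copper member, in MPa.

σ ≈ 30.5 MPa (compressive)

Both members must finish at the same length. With the larger α, the copper tends to over-expand; the plates restrain it, putting the copper in compression and the titanium alloy in tension. With no external load the two internal forces are equal and opposite, magnitude P.
Equating the net (thermal + elastic) strains gives |α₁ − α₂|·ΔT = P·[1/(A₁E₁) + 1/(A₂E₂)].
|α₁ − α₂|·ΔT = 8.3×10⁻⁶ × 153 = 0.00127.
1/(A₁E₁) + 1/(A₂E₂) = 1/(180×113×10³) + 1/(675×119×10³) = 6.161×10⁻⁸ N⁻¹.
So P = 0.00127 / 6.161×10⁻⁸ = 20.61 kN.
σ_{copper} = P/A₂ = 20610/675 = 30.53 MPa, compressive.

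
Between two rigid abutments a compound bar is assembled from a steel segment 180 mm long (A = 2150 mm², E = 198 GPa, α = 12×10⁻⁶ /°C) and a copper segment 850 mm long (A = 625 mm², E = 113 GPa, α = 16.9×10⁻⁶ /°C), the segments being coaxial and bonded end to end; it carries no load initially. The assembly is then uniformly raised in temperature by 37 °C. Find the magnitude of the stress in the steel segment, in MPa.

With the walls removed the bar would change length by δ_free = Σ αᵢΔT Lᵢ = 12×10⁻⁶×37×180 + 16.9×10⁻⁶×37×850 = 0.6114 mm.
The rigid supports impose zero overall length change; the single axial force P common to all segments must satisfy P Σ Lᵢ/(AᵢEᵢ) = δ_free.
Σ Lᵢ/(AᵢEᵢ) = 180/(2150×198×10³) + 850/(625×113×10³) = 1.246×10⁻⁵ mm/N.
Hence P = δ_free / Σ(L/AE) = 0.6114/1.246×10⁻⁵ = 49.08 kN (compressive).
σ_{steel} = P / A = 49080 / 2150 = 22.83 MPa.

σ ≈ 22.8 MPa (compressive)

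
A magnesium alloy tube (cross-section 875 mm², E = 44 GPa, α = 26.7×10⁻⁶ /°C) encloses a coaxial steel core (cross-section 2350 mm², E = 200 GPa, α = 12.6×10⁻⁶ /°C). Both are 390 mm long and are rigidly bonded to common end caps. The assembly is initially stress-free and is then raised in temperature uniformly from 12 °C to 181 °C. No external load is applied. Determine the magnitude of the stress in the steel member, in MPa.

σ ≈ 36.1 MPa (tensile)

Equilibrium of a rigid end plate with no external load gives equal and opposite internal forces ±P in the two members. Since α_{magnesium alloy} > α_{steel}, heating drives the magnesium alloy into compression and the steel into tension.
Equating the net (thermal + elastic) strains gives |α₁ − α₂|·ΔT = P·[1/(A₁E₁) + 1/(A₂E₂)].
|α₁ − α₂|·ΔT = 14.1×10⁻⁶ × 169 = 0.002383.
1/(A₁E₁) + 1/(A₂E₂) = 1/(875×44×10³) + 1/(2350×200×10³) = 2.81×10⁻⁸ N⁻¹.
So P = 0.002383 / 2.81×10⁻⁸ = 84.8 kN.
σ_{steel} = P/A₂ = 84800/2350 = 36.08 MPa, tensile.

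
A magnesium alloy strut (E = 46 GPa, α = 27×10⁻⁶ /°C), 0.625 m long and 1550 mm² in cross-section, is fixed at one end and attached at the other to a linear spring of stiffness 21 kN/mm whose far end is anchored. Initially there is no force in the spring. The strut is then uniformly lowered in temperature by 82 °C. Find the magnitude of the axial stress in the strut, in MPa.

Free thermal contraction: δ_free = αΔT L = 27×10⁻⁶ × 82 × 625 = 1.384 mm.
Let P be the tensile force in the spring. The strut extends elastically by PL/(AE) and the spring stretches by P/k; together these equal δ_free.
P [ L/(AE) + 1/k ] = δ_free → P [ 625/(1550×46×10³) + 1/(21×10³) ] = 1.384.
P = 1.384 / 5.638×10⁻⁵ = 24540 N.
σ = P/A = 24540/1550 = 15.83 MPa.

σ ≈ 15.8 MPa (tensile)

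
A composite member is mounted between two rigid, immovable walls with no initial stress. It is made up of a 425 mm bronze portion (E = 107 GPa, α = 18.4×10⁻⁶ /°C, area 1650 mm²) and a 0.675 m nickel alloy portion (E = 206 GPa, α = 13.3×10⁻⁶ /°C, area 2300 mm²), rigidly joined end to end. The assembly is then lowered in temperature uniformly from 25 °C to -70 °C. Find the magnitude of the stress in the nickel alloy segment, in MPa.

Free thermal contraction of the whole bar: Σ αᵢΔT Lᵢ = 18.4×10⁻⁶×95×425 + 13.3×10⁻⁶×95×675 = 1.596 mm.
Since the ends are fixed, an axial force P builds up, equal in every segment, with P · Σ Lᵢ/(AᵢEᵢ) = δ_free.
Σ Lᵢ/(AᵢEᵢ) = 425/(1650×107×10³) + 675/(2300×206×10³) = 3.832×10⁻⁶ mm/N.
P = 1.596 / 3.832×10⁻⁶ = 416400 N = 416.4 kN, tensile.
σ_{nickel alloy} = P / A = 416400 / 2300 = 181.1 MPa.

σ ≈ 181 MPa (tensile)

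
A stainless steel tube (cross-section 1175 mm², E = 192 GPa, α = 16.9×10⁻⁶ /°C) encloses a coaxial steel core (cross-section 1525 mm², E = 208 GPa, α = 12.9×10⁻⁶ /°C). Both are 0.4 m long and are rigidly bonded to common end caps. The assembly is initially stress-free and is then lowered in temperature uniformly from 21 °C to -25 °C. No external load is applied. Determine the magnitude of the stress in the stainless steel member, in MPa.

Equilibrium of a rigid end plate with no external load gives equal and opposite internal forces ±P in the two members. Since α_{stainless steel} > α_{steel}, cooling drives the stainless steel into tension and the steel into compression.
Compatibility of the two members (thermal + elastic change equal): (α₁ − α₂)ΔT = P·[1/(A₁E₁) + 1/(A₂E₂)].
|α₁ − α₂|·ΔT = 4×10⁻⁶ × 46 = 0.000184.
1/(A₁E₁) + 1/(A₂E₂) = 1/(1175×192×10³) + 1/(1525×208×10³) = 7.585×10⁻⁹ N⁻¹.
So P = 0.000184 / 7.585×10⁻⁹ = 24.26 kN.
σ_{stainless steel} = P/A₁ = 24260/1175 = 20.64 MPa, tensile.

σ ≈ 20.6 MPa (tensile)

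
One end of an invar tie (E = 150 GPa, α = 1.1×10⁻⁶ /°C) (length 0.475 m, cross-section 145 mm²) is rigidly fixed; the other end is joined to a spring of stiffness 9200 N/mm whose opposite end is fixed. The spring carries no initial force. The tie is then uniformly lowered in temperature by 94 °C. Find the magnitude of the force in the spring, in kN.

P ≈ 0.376 kN

Free thermal contraction: δ_free = αΔT L = 1.1×10⁻⁶ × 94 × 475 = 0.04912 mm.
With a force P in the spring, the elastic change of the tie is PL/(AE) and that of the spring is P/k; compatibility requires their sum to equal δ_free.
So P = δ_free / [L/(AE) + 1/k] = 0.04912 / [ 475/(145×150×10³) + 1/(9200) ].
P = 0.04912 / 0.0001305 = 376.3 N.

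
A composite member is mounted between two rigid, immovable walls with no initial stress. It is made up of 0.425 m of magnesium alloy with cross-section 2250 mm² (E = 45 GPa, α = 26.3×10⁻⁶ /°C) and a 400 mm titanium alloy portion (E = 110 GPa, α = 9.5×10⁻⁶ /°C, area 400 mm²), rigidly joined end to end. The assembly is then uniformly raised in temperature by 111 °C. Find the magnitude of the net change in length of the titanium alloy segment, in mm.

|ΔL| ≈ 0.716 mm

Free thermal expansion of the whole bar: Σ αᵢΔT Lᵢ = 26.3×10⁻⁶×111×425 + 9.5×10⁻⁶×111×400 = 1.663 mm.
The rigid supports impose zero overall length change; the single axial force P common to all segments must satisfy P Σ Lᵢ/(AᵢEᵢ) = δ_free.
The series flexibility is Σ Lᵢ/(AᵢEᵢ) = 425/(2250×45×10³) + 400/(400×110×10³) = 1.329×10⁻⁵ mm/N.
P = 1.663 / 1.329×10⁻⁵ = 125100 N = 125.1 kN, compressive.
For the titanium alloy segment, free thermal change = 9.5×10⁻⁶×111×400 = 0.4218 mm and elastic change from P = 125100×400/(400×110×10³) = 1.137 mm; these oppose, so the net change is 0.716 mm (segment shortens).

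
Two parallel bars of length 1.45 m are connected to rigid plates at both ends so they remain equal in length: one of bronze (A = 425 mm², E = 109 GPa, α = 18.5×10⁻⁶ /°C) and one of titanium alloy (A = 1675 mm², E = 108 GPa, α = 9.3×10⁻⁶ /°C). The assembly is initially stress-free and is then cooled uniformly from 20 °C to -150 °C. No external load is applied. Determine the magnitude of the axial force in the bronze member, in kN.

P ≈ 57.7 kN (tensile in the bronze)

Both members must finish at the same length. With the larger α, the bronze tends to over-contract; the plates restrain it, putting the bronze in tension and the titanium alloy in compression. With no external load the two internal forces are equal and opposite, magnitude P.
Equating the net (thermal + elastic) strains gives |α₁ − α₂|·ΔT = P·[1/(A₁E₁) + 1/(A₂E₂)].
|α₁ − α₂|·ΔT = 9.2×10⁻⁶ × 170 = 0.001564.
1/(A₁E₁) + 1/(A₂E₂) = 1/(425×109×10³) + 1/(1675×108×10³) = 2.711×10⁻⁸ N⁻¹.
So P = 0.001564 / 2.711×10⁻⁸ = 57.68 kN.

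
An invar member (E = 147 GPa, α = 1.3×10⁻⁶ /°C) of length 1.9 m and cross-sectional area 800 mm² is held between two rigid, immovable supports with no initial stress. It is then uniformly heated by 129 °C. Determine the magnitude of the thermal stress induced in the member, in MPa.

Because both ends are immovable the net strain is zero, and the suppressed thermal strain is αΔT = 1.3×10⁻⁶ × 129 = 167.7×10⁻⁶.
Hence σ = E·αΔT = 147×10³ × 167.7×10⁻⁶ = 24.65 MPa, compressive.

σ ≈ 24.7 MPa (compressive)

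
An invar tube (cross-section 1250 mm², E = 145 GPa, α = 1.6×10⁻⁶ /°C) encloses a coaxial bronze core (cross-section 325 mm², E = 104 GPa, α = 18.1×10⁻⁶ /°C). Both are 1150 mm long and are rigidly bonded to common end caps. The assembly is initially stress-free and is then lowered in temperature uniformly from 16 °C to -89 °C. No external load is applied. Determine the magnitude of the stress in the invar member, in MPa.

σ ≈ 39.5 MPa (compressive)

Both members must finish at the same length. With the larger α, the bronze tends to over-contract; the plates restrain it, putting the bronze in tension and the invar in compression. With no external load the two internal forces are equal and opposite, magnitude P.
Setting the final lengths equal and cancelling L: (α₁ − α₂)ΔT = P/(A₁E₁) + P/(A₂E₂).
|α₁ − α₂|·ΔT = 16.5×10⁻⁶ × 105 = 0.001732.
1/(A₁E₁) + 1/(A₂E₂) = 1/(1250×145×10³) + 1/(325×104×10³) = 3.51×10⁻⁸ N⁻¹.
So P = 0.001732 / 3.51×10⁻⁸ = 49.35 kN.
σ_{invar} = P/A₁ = 49350/1250 = 39.48 MPa, compressive.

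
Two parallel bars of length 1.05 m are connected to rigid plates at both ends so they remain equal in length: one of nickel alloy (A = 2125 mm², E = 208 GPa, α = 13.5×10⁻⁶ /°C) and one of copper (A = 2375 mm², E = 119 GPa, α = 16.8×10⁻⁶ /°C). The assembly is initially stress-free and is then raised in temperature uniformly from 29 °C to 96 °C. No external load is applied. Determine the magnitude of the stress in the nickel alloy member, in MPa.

The copper has the larger α, so on heating it would change length more than the nickel alloy if both were free. The rigid plates force a common final length, so the copper is put into compression and the nickel alloy into tension, with equal and opposite forces P (no external load).
Setting the final lengths equal and cancelling L: (α₁ − α₂)ΔT = P/(A₁E₁) + P/(A₂E₂).
|α₁ − α₂|·ΔT = 3.3×10⁻⁶ × 67 = 0.0002211.
1/(A₁E₁) + 1/(A₂E₂) = 1/(2125×208×10³) + 1/(2375×119×10³) = 5.801×10⁻⁹ N⁻¹.
So P = 0.0002211 / 5.801×10⁻⁹ = 38.12 kN.
σ_{nickel alloy} = P/A₁ = 38120/2125 = 17.94 MPa, tensile.

σ ≈ 17.9 MPa (tensile)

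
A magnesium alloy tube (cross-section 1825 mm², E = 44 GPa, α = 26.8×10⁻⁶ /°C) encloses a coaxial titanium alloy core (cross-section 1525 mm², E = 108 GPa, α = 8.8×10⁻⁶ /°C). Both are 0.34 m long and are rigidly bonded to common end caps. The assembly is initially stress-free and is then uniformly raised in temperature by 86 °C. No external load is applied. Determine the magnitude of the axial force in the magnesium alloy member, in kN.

Equilibrium of a rigid end plate with no external load gives equal and opposite internal forces ±P in the two members. Since α_{magnesium alloy} > α_{titanium alloy}, heating drives the magnesium alloy into compression and the titanium alloy into tension.
Equating the net (thermal + elastic) strains gives |α₁ − α₂|·ΔT = P·[1/(A₁E₁) + 1/(A₂E₂)].
|α₁ − α₂|·ΔT = 18×10⁻⁶ × 86 = 0.001548.
1/(A₁E₁) + 1/(A₂E₂) = 1/(1825×44×10³) + 1/(1525×108×10³) = 1.852×10⁻⁸ N⁻¹.
P = 0.001548 / 1.852×10⁻⁸ = 83560 N = 83.56 kN.

P ≈ 83.6 kN (compressive in the magnesium alloy)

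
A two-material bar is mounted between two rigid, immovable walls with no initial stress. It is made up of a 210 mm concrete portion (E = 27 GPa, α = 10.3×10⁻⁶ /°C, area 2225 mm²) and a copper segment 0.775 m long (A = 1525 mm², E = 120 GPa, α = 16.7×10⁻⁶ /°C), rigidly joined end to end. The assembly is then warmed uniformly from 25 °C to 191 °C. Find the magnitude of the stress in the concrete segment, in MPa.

Free thermal expansion of the whole bar: Σ αᵢΔT Lᵢ = 10.3×10⁻⁶×166×210 + 16.7×10⁻⁶×166×775 = 2.508 mm.
The walls prevent any net length change, so an axial force P (same in every segment) develops. Compatibility: P · Σ Lᵢ/(AᵢEᵢ) = δ_free.
Σ Lᵢ/(AᵢEᵢ) = 210/(2225×27×10³) + 775/(1525×120×10³) = 7.731×10⁻⁶ mm/N.
So P = 2.508 / 7.731×10⁻⁶ = 324.4 kN, compressive.
σ_{concrete} = P / A = 324400 / 2225 = 145.8 MPa.

σ ≈ 146 MPa (compressive)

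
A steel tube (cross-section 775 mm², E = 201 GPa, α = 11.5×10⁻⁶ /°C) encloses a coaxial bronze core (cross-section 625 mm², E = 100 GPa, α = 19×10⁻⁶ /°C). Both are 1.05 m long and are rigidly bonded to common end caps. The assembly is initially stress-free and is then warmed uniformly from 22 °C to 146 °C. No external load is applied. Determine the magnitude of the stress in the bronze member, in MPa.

Both members must finish at the same length. With the larger α, the bronze tends to over-expand; the plates restrain it, putting the bronze in compression and the steel in tension. With no external load the two internal forces are equal and opposite, magnitude P.
Compatibility of the two members (thermal + elastic change equal): (α₁ − α₂)ΔT = P·[1/(A₁E₁) + 1/(A₂E₂)].
|α₁ − α₂|·ΔT = 7.5×10⁻⁶ × 124 = 0.00093.
1/(A₁E₁) + 1/(A₂E₂) = 1/(775×201×10³) + 1/(625×100×10³) = 2.242×10⁻⁸ N⁻¹.
P = 0.00093 / 2.242×10⁻⁸ = 41480 N = 41.48 kN.
σ_{bronze} = P/A₂ = 41480/625 = 66.37 MPa, compressive.

σ ≈ 66.4 MPa (compressive)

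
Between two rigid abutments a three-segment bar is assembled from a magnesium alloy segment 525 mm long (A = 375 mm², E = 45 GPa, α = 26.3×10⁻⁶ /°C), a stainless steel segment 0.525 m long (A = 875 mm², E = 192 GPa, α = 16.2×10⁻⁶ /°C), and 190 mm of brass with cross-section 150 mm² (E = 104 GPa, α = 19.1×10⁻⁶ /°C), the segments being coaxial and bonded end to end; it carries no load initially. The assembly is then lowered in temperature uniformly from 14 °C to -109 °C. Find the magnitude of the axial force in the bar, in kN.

With the walls removed the bar would change length by δ_free = Σ αᵢΔT Lᵢ = 26.3×10⁻⁶×123×525 + 16.2×10⁻⁶×123×525 + 19.1×10⁻⁶×123×190 = 3.191 mm.
The walls prevent any net length change, so an axial force P (same in every segment) develops. Compatibility: P · Σ Lᵢ/(AᵢEᵢ) = δ_free.
Σ Lᵢ/(AᵢEᵢ) = 525/(375×45×10³) + 525/(875×192×10³) + 190/(150×104×10³) = 4.642×10⁻⁵ mm/N.
P = 3.191 / 4.642×10⁻⁵ = 68740 N = 68.74 kN, tensile.

P ≈ 68.7 kN (tensile)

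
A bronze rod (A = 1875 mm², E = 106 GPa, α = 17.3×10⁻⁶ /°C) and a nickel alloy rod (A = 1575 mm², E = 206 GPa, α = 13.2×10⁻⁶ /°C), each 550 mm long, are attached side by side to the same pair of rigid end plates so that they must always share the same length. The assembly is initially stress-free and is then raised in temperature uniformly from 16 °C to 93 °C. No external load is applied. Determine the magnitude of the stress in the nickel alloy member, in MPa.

Both members must finish at the same length. With the larger α, the bronze tends to over-expand; the plates restrain it, putting the bronze in compression and the nickel alloy in tension. With no external load the two internal forces are equal and opposite, magnitude P.
Setting the final lengths equal and cancelling L: (α₁ − α₂)ΔT = P/(A₁E₁) + P/(A₂E₂).
|α₁ − α₂|·ΔT = 4.1×10⁻⁶ × 77 = 0.0003157.
1/(A₁E₁) + 1/(A₂E₂) = 1/(1875×106×10³) + 1/(1575×206×10³) = 8.114×10⁻⁹ N⁻¹.
So P = 0.0003157 / 8.114×10⁻⁹ = 38.91 kN.
σ_{nickel alloy} = P/A₂ = 38910/1575 = 24.7 MPa, tensile.

σ ≈ 24.7 MPa (tensile)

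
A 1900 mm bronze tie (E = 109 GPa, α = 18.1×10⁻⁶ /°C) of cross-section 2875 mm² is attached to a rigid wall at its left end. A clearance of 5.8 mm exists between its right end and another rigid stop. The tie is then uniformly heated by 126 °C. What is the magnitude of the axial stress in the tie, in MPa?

Free thermal elongation = αΔT L = 18.1×10⁻⁶ × 126 × 1900 = 4.333 mm.
This is smaller than the 5.8 mm clearance, so the tie expands freely without reaching the stop — the stress is zero.

σ ≈ 0 MPa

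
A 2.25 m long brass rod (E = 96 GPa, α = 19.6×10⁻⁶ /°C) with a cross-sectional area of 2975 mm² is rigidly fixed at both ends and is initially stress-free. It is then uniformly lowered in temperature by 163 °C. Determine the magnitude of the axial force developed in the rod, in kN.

P ≈ 912 kN (tensile)

The ends cannot move, so σ = EαΔT = 96×10³ × 19.6×10⁻⁶ × 163 = 306.7 MPa.
P = AEαΔT = 2975 × 96×10³ × 19.6×10⁻⁶ × 163 = 912.4 kN (tensile).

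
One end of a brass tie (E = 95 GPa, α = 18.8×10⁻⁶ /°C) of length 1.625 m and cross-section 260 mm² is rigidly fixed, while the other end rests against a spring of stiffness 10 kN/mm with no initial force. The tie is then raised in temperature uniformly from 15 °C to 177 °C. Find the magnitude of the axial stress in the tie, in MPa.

Free thermal expansion: δ_free = αΔT L = 18.8×10⁻⁶ × 162 × 1625 = 4.949 mm.
Let P be the compressive force at the spring. The tie shortens elastically by PL/(AE) and the spring compresses by P/k; together these equal δ_free.
So P = δ_free / [L/(AE) + 1/k] = 4.949 / [ 1625/(260×95×10³) + 1/(10×10³) ].
P = 4.949 / 0.0001658 = 29850 N.
σ = P/A = 29850/260 = 114.8 MPa.

σ ≈ 115 MPa (compressive)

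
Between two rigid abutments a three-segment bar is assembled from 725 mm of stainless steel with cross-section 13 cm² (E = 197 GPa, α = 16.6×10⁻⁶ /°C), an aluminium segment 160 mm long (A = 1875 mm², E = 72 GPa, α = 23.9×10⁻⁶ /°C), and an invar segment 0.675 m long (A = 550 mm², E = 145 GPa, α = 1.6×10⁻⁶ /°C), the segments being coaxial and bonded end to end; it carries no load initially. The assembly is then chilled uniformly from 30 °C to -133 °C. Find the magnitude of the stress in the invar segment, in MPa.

σ ≈ 402 MPa (tensile)

With the walls removed the bar would change length by δ_free = Σ αᵢΔT Lᵢ = 16.6×10⁻⁶×163×725 + 23.9×10⁻⁶×163×160 + 1.6×10⁻⁶×163×675 = 2.761 mm.
The rigid supports impose zero overall length change; the single axial force P common to all segments must satisfy P Σ Lᵢ/(AᵢEᵢ) = δ_free.
Σ Lᵢ/(AᵢEᵢ) = 725/(1300×197×10³) + 160/(1875×72×10³) + 675/(550×145×10³) = 1.248×10⁻⁵ mm/N.
P = 2.761 / 1.248×10⁻⁵ = 221200 N = 221.2 kN, tensile.
σ_{invar} = P / A = 221200 / 550 = 402.2 MPa.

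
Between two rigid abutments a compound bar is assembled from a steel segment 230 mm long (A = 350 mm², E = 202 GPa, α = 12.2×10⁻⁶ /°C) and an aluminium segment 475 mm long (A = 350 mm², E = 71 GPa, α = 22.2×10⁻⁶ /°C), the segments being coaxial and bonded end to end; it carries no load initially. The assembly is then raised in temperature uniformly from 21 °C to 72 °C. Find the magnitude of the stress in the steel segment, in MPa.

Free thermal expansion of the whole bar: Σ αᵢΔT Lᵢ = 12.2×10⁻⁶×51×230 + 22.2×10⁻⁶×51×475 = 0.6809 mm.
The rigid supports impose zero overall length change; the single axial force P common to all segments must satisfy P Σ Lᵢ/(AᵢEᵢ) = δ_free.
The series flexibility is Σ Lᵢ/(AᵢEᵢ) = 230/(350×202×10³) + 475/(350×71×10³) = 2.237×10⁻⁵ mm/N.
So P = 0.6809 / 2.237×10⁻⁵ = 30.44 kN, compressive.
σ_{steel} = P / A = 30440 / 350 = 86.97 MPa.

σ ≈ 87 MPa (compressive)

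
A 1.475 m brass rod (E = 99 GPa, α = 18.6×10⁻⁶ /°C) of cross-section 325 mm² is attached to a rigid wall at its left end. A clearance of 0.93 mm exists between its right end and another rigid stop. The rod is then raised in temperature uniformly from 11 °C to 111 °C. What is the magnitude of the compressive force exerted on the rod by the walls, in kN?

P ≈ 39.6 kN

If the wall were absent the rod would grow by αΔT L = 18.6×10⁻⁶ × 100 × 1475 = 2.744 mm.
The gap closes (δ_free > 0.93 mm) and the wall then resists a further 2.744 − 0.93 = 1.813 mm of expansion.
So σ = E(δ_free − g)/L = 99×10³ × 1.813/1475 = 121.7 MPa.
P = σA = 121.7 × 325 = 39.56 kN.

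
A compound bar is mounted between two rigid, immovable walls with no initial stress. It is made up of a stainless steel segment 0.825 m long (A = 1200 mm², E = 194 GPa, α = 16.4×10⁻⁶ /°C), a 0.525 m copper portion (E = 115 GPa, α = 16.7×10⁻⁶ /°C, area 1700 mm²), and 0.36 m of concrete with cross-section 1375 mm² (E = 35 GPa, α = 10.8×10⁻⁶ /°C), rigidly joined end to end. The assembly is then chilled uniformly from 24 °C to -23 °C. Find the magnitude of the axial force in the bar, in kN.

With the walls removed the bar would change length by δ_free = Σ αᵢΔT Lᵢ = 16.4×10⁻⁶×47×825 + 16.7×10⁻⁶×47×525 + 10.8×10⁻⁶×47×360 = 1.231 mm.
The walls prevent any net length change, so an axial force P (same in every segment) develops. Compatibility: P · Σ Lᵢ/(AᵢEᵢ) = δ_free.
The series flexibility is Σ Lᵢ/(AᵢEᵢ) = 825/(1200×194×10³) + 525/(1700×115×10³) + 360/(1375×35×10³) = 1.371×10⁻⁵ mm/N.
P = 1.231 / 1.371×10⁻⁵ = 89770 N = 89.77 kN, tensile.

P ≈ 89.8 kN (tensile)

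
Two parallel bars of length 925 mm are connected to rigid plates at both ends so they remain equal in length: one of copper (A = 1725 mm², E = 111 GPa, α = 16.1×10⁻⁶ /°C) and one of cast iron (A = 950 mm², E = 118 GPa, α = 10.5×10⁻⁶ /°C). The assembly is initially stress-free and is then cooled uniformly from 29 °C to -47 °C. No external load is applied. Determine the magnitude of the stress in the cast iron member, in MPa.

σ ≈ 31.7 MPa (compressive)

The copper has the larger α, so on cooling it would change length more than the cast iron if both were free. The rigid plates force a common final length, so the copper is put into tension and the cast iron into compression, with equal and opposite forces P (no external load).
Setting the final lengths equal and cancelling L: (α₁ − α₂)ΔT = P/(A₁E₁) + P/(A₂E₂).
|α₁ − α₂|·ΔT = 5.6×10⁻⁶ × 76 = 0.0004256.
1/(A₁E₁) + 1/(A₂E₂) = 1/(1725×111×10³) + 1/(950×118×10³) = 1.414×10⁻⁸ N⁻¹.
P = 0.0004256 / 1.414×10⁻⁸ = 30090 N = 30.09 kN.
σ_{cast iron} = P/A₂ = 30090/950 = 31.68 MPa, compressive.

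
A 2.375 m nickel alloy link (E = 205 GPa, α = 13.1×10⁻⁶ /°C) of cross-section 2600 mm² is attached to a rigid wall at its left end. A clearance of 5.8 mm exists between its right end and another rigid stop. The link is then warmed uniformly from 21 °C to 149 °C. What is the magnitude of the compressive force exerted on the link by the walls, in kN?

Unrestrained expansion: δ_free = αΔT L = 13.1×10⁻⁶ × 128 × 2375 = 3.982 mm.
This is smaller than the 5.8 mm clearance, so the link expands freely without reaching the stop — the stress is zero.

P ≈ 0 kN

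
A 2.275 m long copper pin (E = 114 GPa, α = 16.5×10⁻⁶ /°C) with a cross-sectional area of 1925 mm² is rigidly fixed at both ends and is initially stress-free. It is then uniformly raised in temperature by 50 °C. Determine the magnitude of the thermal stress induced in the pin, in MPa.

Because both ends are immovable the net strain is zero, and the suppressed thermal strain is αΔT = 16.5×10⁻⁶ × 50 = 825×10⁻⁶.
σ = EαΔT = 114×10³ × 16.5×10⁻⁶ × 50 = 94.05 MPa (compressive; the pin is trying to expand).

σ ≈ 94 MPa (compressive)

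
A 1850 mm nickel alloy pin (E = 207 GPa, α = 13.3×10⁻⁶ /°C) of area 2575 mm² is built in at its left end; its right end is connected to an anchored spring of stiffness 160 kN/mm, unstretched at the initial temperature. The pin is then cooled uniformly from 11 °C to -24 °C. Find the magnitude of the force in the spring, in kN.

Free thermal contraction: δ_free = αΔT L = 13.3×10⁻⁶ × 35 × 1850 = 0.8612 mm.
Let P be the tensile force in the spring. The pin extends elastically by PL/(AE) and the spring stretches by P/k; together these equal δ_free.
So P = δ_free / [L/(AE) + 1/k] = 0.8612 / [ 1850/(2575×207×10³) + 1/(160×10³) ].
P = 0.8612 / 9.721×10⁻⁶ = 88590 N.

P ≈ 88.6 kN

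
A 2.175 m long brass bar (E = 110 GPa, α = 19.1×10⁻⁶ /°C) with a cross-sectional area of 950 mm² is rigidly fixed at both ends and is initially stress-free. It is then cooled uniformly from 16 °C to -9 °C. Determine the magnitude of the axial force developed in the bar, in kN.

The ends cannot move, so σ = EαΔT = 110×10³ × 19.1×10⁻⁶ × 25 = 52.52 MPa.
Then P = σA = 52.52 × 950 mm² = 49.9 kN, tensile.

P ≈ 49.9 kN (tensile)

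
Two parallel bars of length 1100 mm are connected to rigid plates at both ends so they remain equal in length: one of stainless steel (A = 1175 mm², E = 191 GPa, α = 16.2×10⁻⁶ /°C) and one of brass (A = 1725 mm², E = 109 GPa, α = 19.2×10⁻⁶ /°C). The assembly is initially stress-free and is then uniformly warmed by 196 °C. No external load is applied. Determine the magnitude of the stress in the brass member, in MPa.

Equilibrium of a rigid end plate with no external load gives equal and opposite internal forces ±P in the two members. Since α_{brass} > α_{stainless steel}, heating drives the brass into compression and the stainless steel into tension.
Setting the final lengths equal and cancelling L: (α₁ − α₂)ΔT = P/(A₁E₁) + P/(A₂E₂).
|α₁ − α₂|·ΔT = 3×10⁻⁶ × 196 = 0.000588.
1/(A₁E₁) + 1/(A₂E₂) = 1/(1175×191×10³) + 1/(1725×109×10³) = 9.774×10⁻⁹ N⁻¹.
So P = 0.000588 / 9.774×10⁻⁹ = 60.16 kN.
σ_{brass} = P/A₂ = 60160/1725 = 34.87 MPa, compressive.

σ ≈ 34.9 MPa (compressive)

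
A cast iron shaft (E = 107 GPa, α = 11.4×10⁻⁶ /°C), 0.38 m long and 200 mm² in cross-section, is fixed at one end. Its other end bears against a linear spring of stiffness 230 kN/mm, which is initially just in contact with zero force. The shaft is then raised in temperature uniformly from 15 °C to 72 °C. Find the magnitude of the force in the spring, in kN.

If the spring were absent the shaft would lengthen by αΔT L = 11.4×10⁻⁶ × 57 × 380 = 0.2469 mm.
Let P be the compressive force at the spring. The shaft shortens elastically by PL/(AE) and the spring compresses by P/k; together these equal δ_free.
P [ L/(AE) + 1/k ] = δ_free → P [ 380/(200×107×10³) + 1/(230×10³) ] = 0.2469.
P = 0.2469 / 2.21×10⁻⁵ = 11170 N.

P ≈ 11.2 kN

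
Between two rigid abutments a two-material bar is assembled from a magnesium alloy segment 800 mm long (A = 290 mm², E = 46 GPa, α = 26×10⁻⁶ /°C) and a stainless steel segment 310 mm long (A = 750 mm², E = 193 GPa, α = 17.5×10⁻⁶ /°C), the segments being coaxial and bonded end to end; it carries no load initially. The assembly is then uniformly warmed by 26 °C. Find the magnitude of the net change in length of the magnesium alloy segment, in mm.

Free thermal expansion of the whole bar: Σ αᵢΔT Lᵢ = 26×10⁻⁶×26×800 + 17.5×10⁻⁶×26×310 = 0.6818 mm.
The walls prevent any net length change, so an axial force P (same in every segment) develops. Compatibility: P · Σ Lᵢ/(AᵢEᵢ) = δ_free.
The series flexibility is Σ Lᵢ/(AᵢEᵢ) = 800/(290×46×10³) + 310/(750×193×10³) = 6.211×10⁻⁵ mm/N.
So P = 0.6818 / 6.211×10⁻⁵ = 10.98 kN, compressive.
For the magnesium alloy segment, free thermal change = 26×10⁻⁶×26×800 = 0.5408 mm and elastic change from P = 10980×800/(290×46×10³) = 0.6583 mm; these oppose, so the net change is 0.118 mm (segment shortens).

|ΔL| ≈ 0.118 mm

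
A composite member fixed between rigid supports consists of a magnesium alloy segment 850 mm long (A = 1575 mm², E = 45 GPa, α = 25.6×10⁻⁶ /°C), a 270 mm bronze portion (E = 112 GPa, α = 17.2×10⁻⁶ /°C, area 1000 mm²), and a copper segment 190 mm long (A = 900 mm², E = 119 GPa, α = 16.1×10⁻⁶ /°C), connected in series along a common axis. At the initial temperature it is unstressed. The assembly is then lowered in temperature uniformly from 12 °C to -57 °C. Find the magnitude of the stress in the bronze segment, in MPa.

σ ≈ 126 MPa (tensile)

With the walls removed the bar would change length by δ_free = Σ αᵢΔT Lᵢ = 25.6×10⁻⁶×69×850 + 17.2×10⁻⁶×69×270 + 16.1×10⁻⁶×69×190 = 2.033 mm.
The rigid supports impose zero overall length change; the single axial force P common to all segments must satisfy P Σ Lᵢ/(AᵢEᵢ) = δ_free.
The series flexibility is Σ Lᵢ/(AᵢEᵢ) = 850/(1575×45×10³) + 270/(1000×112×10³) + 190/(900×119×10³) = 1.618×10⁻⁵ mm/N.
Hence P = δ_free / Σ(L/AE) = 2.033/1.618×10⁻⁵ = 125.7 kN (tensile).
σ_{bronze} = P / A = 125700 / 1000 = 125.7 MPa.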